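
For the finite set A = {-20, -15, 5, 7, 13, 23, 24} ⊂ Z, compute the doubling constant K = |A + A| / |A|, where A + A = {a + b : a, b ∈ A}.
K = |A + A| / |A| = 28/7 = 4

Enumerate A + A = {a + b : a, b ∈ A}. With |A| = 7, there are |A|^2 = 49 ordered sum pairs; collecting distinct values, A + A = {-40, -35, -30, -15, -13, -10, -8, -7, -2, 3, 4, 8, 9, 10, 12, 14, 18, 20, 26, 28, 29, 30, 31, 36, 37, 46, 47, 48}, so |A + A| = 28. Thus K = 28/7 = 4. For comparison, the minimum possible |A + A| over all 7-element sets is 2·7 − 1 = 13 (so min K = 13/7), attained only by arithmetic progressions.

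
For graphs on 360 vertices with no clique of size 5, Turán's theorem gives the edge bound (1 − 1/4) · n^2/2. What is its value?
Turán density bound = (3/4) · 360^2/2 = 48600

Turán's theorem: ex(n, K_{r+1}) is achieved by the complete r-partite Turán graph T(n, r) with parts as balanced as possible, and is at most (1 − 1/r) · n^2/2. For r = 4, n = 360: the density bound is (3/4) · 129600/2 = 48600. Since 4 ∣ 360, the Turán graph T(360, 4) has parts of equal size 90, and its edge count e(T(360, 4)) = 48600 attains the density bound exactly.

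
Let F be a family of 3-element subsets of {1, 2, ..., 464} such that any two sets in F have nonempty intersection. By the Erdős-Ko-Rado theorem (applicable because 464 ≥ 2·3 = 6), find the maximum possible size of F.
max |F| = C(463, 2) = 106953

Erdős-Ko-Rado (1961): when n ≥ 2k, max |F| = C(n−1, k−1). The bound is attained by the star {A : i ∈ A} for any fixed i ∈ [n]. Here C(464−1, 3−1) = C(463, 2) = 106953.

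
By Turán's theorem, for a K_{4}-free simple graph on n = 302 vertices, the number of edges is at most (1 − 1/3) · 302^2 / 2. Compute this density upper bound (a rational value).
Turán density bound = (2/3) · 302^2/2 = 91204/3 ≈ 30401.3333

Turán's theorem: ex(n, K_{r+1}) is achieved by the complete r-partite Turán graph T(n, r) with parts as balanced as possible, and is at most (1 − 1/r) · n^2/2. For r = 3, n = 302: the density bound is (2/3) · 91204/2 = 91204/3 ≈ 30401.3333. The integer-valued extremum is e(T(302, 3)) = 30401, which is strictly less than the density bound 91204/3 since 3 ∤ 302 (the parts of T(302, 3) cannot all be equal).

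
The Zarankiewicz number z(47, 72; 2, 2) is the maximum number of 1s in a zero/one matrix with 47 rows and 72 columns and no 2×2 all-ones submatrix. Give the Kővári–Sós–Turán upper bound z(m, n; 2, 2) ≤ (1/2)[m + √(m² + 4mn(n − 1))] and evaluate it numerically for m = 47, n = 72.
z(47, 72; 2, 2) ≤ (1/2)[47 + √(47² + 4·47·72·71)] = (1/2)[47 + √963265] = 514.2303

Kővári–Sós–Turán: let r_1, ..., r_47 be the row sums and z = Σ r_i the total number of 1s. Each pair of columns can share at most one row with both entries 1 (else a 2×2 all-ones block appears), so Σ_i C(r_i, 2) ≤ C(72, 2) = 2556. By convexity Σ_i C(r_i, 2) ≥ 47·C(z/47, 2) = z(z − 47)/(2·47), giving z² − 47z − 47·72·71 ≤ 0 and hence z ≤ (1/2)[47 + √(2209 + 4·240264)] = (1/2)[47 + √963265] ≈ (1/2)(47 + 981.4606) = 514.2303.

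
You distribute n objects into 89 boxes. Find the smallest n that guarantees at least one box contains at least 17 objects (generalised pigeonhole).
n = (17 − 1)·89 + 1 = 1425

By the generalised pigeonhole principle, to guarantee some box contains ≥ r objects we need more than (r − 1) · k objects total. Threshold: n = (r − 1) · k + 1. With r = 17 and k = 89: n = 16 · 89 + 1 = 1424 + 1 = 1425. For n = 1424 = 16 · 89, we can put exactly 16 objects in every box, avoiding 17 in any single one — so 1425 is tight.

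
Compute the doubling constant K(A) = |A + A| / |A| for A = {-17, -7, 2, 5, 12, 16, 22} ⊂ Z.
K = |A + A| / |A| = 25/7

Enumerate A + A = {a + b : a, b ∈ A}. With |A| = 7, there are |A|^2 = 49 ordered sum pairs; collecting distinct values, A + A = {-34, -24, -15, -14, -12, -5, -2, -1, 4, 5, 7, 9, 10, 14, 15, 17, 18, 21, 24, 27, 28, 32, 34, 38, 44}, so |A + A| = 25. Thus K = 25/7. For comparison, the minimum possible |A + A| over all 7-element sets is 2·7 − 1 = 13 (so min K = 13/7), attained only by arithmetic progressions.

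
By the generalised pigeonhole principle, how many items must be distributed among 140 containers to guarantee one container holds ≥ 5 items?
n = (5 − 1)·140 + 1 = 561

By the generalised pigeonhole principle, to guarantee some box contains ≥ r objects we need more than (r − 1) · k objects total. Threshold: n = (r − 1) · k + 1. With r = 5 and k = 140: n = 4 · 140 + 1 = 560 + 1 = 561. For n = 560 = 4 · 140, we can put exactly 4 objects in every box, avoiding 5 in any single one — so 561 is tight.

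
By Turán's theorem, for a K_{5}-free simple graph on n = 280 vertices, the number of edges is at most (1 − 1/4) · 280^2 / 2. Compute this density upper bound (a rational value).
Turán density bound = (3/4) · 280^2/2 = 29400

Turán's theorem: ex(n, K_{r+1}) is achieved by the complete r-partite Turán graph T(n, r) with parts as balanced as possible, and is at most (1 − 1/r) · n^2/2. For r = 4, n = 280: the density bound is (3/4) · 78400/2 = 29400. Since 4 ∣ 280, the Turán graph T(280, 4) has parts of equal size 70, and its edge count e(T(280, 4)) = 29400 attains the density bound exactly.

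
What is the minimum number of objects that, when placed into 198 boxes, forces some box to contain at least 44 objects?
n = (44 − 1)·198 + 1 = 8515

By the generalised pigeonhole principle, to guarantee some box contains ≥ r objects we need more than (r − 1) · k objects total. Threshold: n = (r − 1) · k + 1. With r = 44 and k = 198: n = 43 · 198 + 1 = 8514 + 1 = 8515. For n = 8514 = 43 · 198, we can put exactly 43 objects in every box, avoiding 44 in any single one — so 8515 is tight.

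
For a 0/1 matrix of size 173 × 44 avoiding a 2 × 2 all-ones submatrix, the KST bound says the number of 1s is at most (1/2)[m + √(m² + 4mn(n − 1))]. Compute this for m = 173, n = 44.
z(173, 44; 2, 2) ≤ (1/2)[173 + √(173² + 4·173·44·43)] = (1/2)[173 + √1339193] = 665.1175

Kővári–Sós–Turán: let r_1, ..., r_173 be the row sums and z = Σ r_i the total number of 1s. Each pair of columns can share at most one row with both entries 1 (else a 2×2 all-ones block appears), so Σ_i C(r_i, 2) ≤ C(44, 2) = 946. By convexity Σ_i C(r_i, 2) ≥ 173·C(z/173, 2) = z(z − 173)/(2·173), giving z² − 173z − 173·44·43 ≤ 0 and hence z ≤ (1/2)[173 + √(29929 + 4·327316)] = (1/2)[173 + √1339193] ≈ (1/2)(173 + 1157.2351) = 665.1175.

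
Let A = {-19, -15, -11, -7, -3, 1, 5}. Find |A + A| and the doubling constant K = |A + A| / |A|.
K = |A + A| / |A| = 13/7

Enumerate A + A = {a + b : a, b ∈ A}. With |A| = 7, there are |A|^2 = 49 ordered sum pairs; collecting distinct values, A + A = {-38, -34, -30, -26, -22, -18, -14, -10, -6, -2, 2, 6, 10}, so |A + A| = 13. Thus K = 13/7. Here |A + A| = 2|A| − 1 = 13, the minimum possible — so K = 13/7 is minimal, which holds iff A is an arithmetic progression.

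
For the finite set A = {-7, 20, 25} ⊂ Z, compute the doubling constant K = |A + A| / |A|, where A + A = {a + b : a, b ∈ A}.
K = |A + A| / |A| = 6/3 = 2

Enumerate A + A = {a + b : a, b ∈ A}. With |A| = 3, there are |A|^2 = 9 ordered sum pairs; collecting distinct values, A + A = {-14, 13, 18, 40, 45, 50}, so |A + A| = 6. Thus K = 6/3 = 2. For comparison, the minimum possible |A + A| over all 3-element sets is 2·3 − 1 = 5 (so min K = 5/3), attained only by arithmetic progressions.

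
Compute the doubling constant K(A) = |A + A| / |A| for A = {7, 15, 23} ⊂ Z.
K = |A + A| / |A| = 5/3

Enumerate A + A = {a + b : a, b ∈ A}. With |A| = 3, there are |A|^2 = 9 ordered sum pairs; collecting distinct values, A + A = {14, 22, 30, 38, 46}, so |A + A| = 5. Thus K = 5/3. Here |A + A| = 2|A| − 1 = 5, the minimum possible — so K = 5/3 is minimal, which holds iff A is an arithmetic progression.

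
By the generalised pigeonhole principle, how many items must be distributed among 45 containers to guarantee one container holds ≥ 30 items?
n = (30 − 1)·45 + 1 = 1306

By the generalised pigeonhole principle, to guarantee some box contains ≥ r objects we need more than (r − 1) · k objects total. Threshold: n = (r − 1) · k + 1. With r = 30 and k = 45: n = 29 · 45 + 1 = 1305 + 1 = 1306. For n = 1305 = 29 · 45, we can put exactly 29 objects in every box, avoiding 30 in any single one — so 1306 is tight.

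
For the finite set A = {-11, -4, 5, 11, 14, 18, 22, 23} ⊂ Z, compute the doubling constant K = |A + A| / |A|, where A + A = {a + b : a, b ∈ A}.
K = |A + A| / |A| = 31/8

Enumerate A + A = {a + b : a, b ∈ A}. With |A| = 8, there are |A|^2 = 64 ordered sum pairs; collecting distinct values, A + A = {-22, -15, -8, -6, 0, 1, 3, 7, 10, 11, 12, 14, 16, 18, 19, 22, 23, 25, 27, 28, 29, 32, 33, 34, 36, 37, 40, 41, 44, 45, 46}, so |A + A| = 31. Thus K = 31/8. For comparison, the minimum possible |A + A| over all 8-element sets is 2·8 − 1 = 15 (so min K = 15/8), attained only by arithmetic progressions.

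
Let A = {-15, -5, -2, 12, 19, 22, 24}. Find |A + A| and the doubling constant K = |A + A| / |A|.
K = |A + A| / |A| = 26/7

Enumerate A + A = {a + b : a, b ∈ A}. With |A| = 7, there are |A|^2 = 49 ordered sum pairs; collecting distinct values, A + A = {-30, -20, -17, -10, -7, -4, -3, 4, 7, 9, 10, 14, 17, 19, 20, 22, 24, 31, 34, 36, 38, 41, 43, 44, 46, 48}, so |A + A| = 26. Thus K = 26/7. For comparison, the minimum possible |A + A| over all 7-element sets is 2·7 − 1 = 13 (so min K = 13/7), attained only by arithmetic progressions.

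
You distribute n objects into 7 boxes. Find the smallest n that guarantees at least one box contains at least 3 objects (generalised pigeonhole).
n = (3 − 1)·7 + 1 = 15

By the generalised pigeonhole principle, to guarantee some box contains ≥ r objects we need more than (r − 1) · k objects total. Threshold: n = (r − 1) · k + 1. With r = 3 and k = 7: n = 2 · 7 + 1 = 14 + 1 = 15. For n = 14 = 2 · 7, we can put exactly 2 objects in every box, avoiding 3 in any single one — so 15 is tight.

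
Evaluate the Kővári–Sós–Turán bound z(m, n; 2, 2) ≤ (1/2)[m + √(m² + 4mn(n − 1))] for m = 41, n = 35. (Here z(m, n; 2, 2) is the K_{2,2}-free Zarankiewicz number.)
z(41, 35; 2, 2) ≤ (1/2)[41 + √(41² + 4·41·35·34)] = (1/2)[41 + √196841] = 242.3338

Kővári–Sós–Turán: let r_1, ..., r_41 be the row sums and z = Σ r_i the total number of 1s. Each pair of columns can share at most one row with both entries 1 (else a 2×2 all-ones block appears), so Σ_i C(r_i, 2) ≤ C(35, 2) = 595. By convexity Σ_i C(r_i, 2) ≥ 41·C(z/41, 2) = z(z − 41)/(2·41), giving z² − 41z − 41·35·34 ≤ 0 and hence z ≤ (1/2)[41 + √(1681 + 4·48790)] = (1/2)[41 + √196841] ≈ (1/2)(41 + 443.6677) = 242.3338.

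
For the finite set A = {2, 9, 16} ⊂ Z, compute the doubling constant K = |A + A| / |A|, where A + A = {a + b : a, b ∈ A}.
K = |A + A| / |A| = 5/3

Enumerate A + A = {a + b : a, b ∈ A}. With |A| = 3, there are |A|^2 = 9 ordered sum pairs; collecting distinct values, A + A = {4, 11, 18, 25, 32}, so |A + A| = 5. Thus K = 5/3. Here |A + A| = 2|A| − 1 = 5, the minimum possible — so K = 5/3 is minimal, which holds iff A is an arithmetic progression.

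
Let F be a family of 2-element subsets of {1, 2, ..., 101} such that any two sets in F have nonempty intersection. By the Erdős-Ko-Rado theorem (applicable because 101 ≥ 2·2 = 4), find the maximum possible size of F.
max |F| = C(100, 1) = 100

Erdős-Ko-Rado (1961): when n ≥ 2k, max |F| = C(n−1, k−1). The bound is attained by the star {A : i ∈ A} for any fixed i ∈ [n]. Here C(101−1, 2−1) = C(100, 1) = 100.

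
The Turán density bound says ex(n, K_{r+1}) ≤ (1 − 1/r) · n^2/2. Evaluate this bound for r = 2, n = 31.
Turán density bound = (1/2) · 31^2/2 = 961/4 ≈ 240.25

Turán's theorem: ex(n, K_{r+1}) is achieved by the complete r-partite Turán graph T(n, r) with parts as balanced as possible, and is at most (1 − 1/r) · n^2/2. For r = 2, n = 31: the density bound is (1/2) · 961/2 = 961/4 ≈ 240.25. The integer-valued extremum is e(T(31, 2)) = 240, which is strictly less than the density bound 961/4 since 2 ∤ 31 (the parts of T(31, 2) cannot all be equal).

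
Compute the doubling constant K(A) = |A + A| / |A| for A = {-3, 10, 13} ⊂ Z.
K = |A + A| / |A| = 6/3 = 2

Enumerate A + A = {a + b : a, b ∈ A}. With |A| = 3, there are |A|^2 = 9 ordered sum pairs; collecting distinct values, A + A = {-6, 7, 10, 20, 23, 26}, so |A + A| = 6. Thus K = 6/3 = 2. For comparison, the minimum possible |A + A| over all 3-element sets is 2·3 − 1 = 5 (so min K = 5/3), attained only by arithmetic progressions.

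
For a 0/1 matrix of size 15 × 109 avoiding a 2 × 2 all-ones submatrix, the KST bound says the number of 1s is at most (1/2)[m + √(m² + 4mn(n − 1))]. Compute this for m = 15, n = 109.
z(15, 109; 2, 2) ≤ (1/2)[15 + √(15² + 4·15·109·108)] = (1/2)[15 + √706545] = 427.7812

Kővári–Sós–Turán: let r_1, ..., r_15 be the row sums and z = Σ r_i the total number of 1s. Each pair of columns can share at most one row with both entries 1 (else a 2×2 all-ones block appears), so Σ_i C(r_i, 2) ≤ C(109, 2) = 5886. By convexity Σ_i C(r_i, 2) ≥ 15·C(z/15, 2) = z(z − 15)/(2·15), giving z² − 15z − 15·109·108 ≤ 0 and hence z ≤ (1/2)[15 + √(225 + 4·176580)] = (1/2)[15 + √706545] ≈ (1/2)(15 + 840.5623) = 427.7812.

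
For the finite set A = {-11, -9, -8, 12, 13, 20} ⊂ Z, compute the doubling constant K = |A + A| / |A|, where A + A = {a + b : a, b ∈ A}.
K = |A + A| / |A| = 20/6 = 10/3

Enumerate A + A = {a + b : a, b ∈ A}. With |A| = 6, there are |A|^2 = 36 ordered sum pairs; collecting distinct values, A + A = {-22, -20, -19, -18, -17, -16, 1, 2, 3, 4, 5, 9, 11, 12, 24, 25, 26, 32, 33, 40}, so |A + A| = 20. Thus K = 20/6 = 10/3. For comparison, the minimum possible |A + A| over all 6-element sets is 2·6 − 1 = 11 (so min K = 11/6), attained only by arithmetic progressions.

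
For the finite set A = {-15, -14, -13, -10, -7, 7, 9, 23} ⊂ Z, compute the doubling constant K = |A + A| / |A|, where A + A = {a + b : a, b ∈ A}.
K = |A + A| / |A| = 32/8 = 4

Enumerate A + A = {a + b : a, b ∈ A}. With |A| = 8, there are |A|^2 = 64 ordered sum pairs; collecting distinct values, A + A = {-30, -29, -28, -27, -26, -25, -24, -23, -22, -21, -20, -17, -14, -8, -7, -6, -5, -4, -3, -1, 0, 2, 8, 9, 10, 13, 14, 16, 18, 30, 32, 46}, so |A + A| = 32. Thus K = 32/8 = 4. For comparison, the minimum possible |A + A| over all 8-element sets is 2·8 − 1 = 15 (so min K = 15/8), attained only by arithmetic progressions.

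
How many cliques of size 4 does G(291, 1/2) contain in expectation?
E[# K_4] = C(291, 4) · (1/2)^C(4, 2) = 292664520 / 2^6 = 36583065/8 = 4572883.125

For each 4-subset S of vertices (there are C(291, 4) = 292664520 such S), let X_S = 1 if S induces a K_4 (all C(4, 2) = 6 edges present). Then P(X_S = 1) = (1/2)^6 = 1/64. By linearity of expectation, E[# K_4] = C(291, 4) · (1/2)^6 = 292664520 / 64 = 36583065/8 = 4572883.125.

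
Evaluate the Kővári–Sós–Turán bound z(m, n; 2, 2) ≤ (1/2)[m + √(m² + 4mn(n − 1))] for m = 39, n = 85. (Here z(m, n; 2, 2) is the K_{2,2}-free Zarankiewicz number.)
z(39, 85; 2, 2) ≤ (1/2)[39 + √(39² + 4·39·85·84)] = (1/2)[39 + √1115361] = 547.5533

Kővári–Sós–Turán: let r_1, ..., r_39 be the row sums and z = Σ r_i the total number of 1s. Each pair of columns can share at most one row with both entries 1 (else a 2×2 all-ones block appears), so Σ_i C(r_i, 2) ≤ C(85, 2) = 3570. By convexity Σ_i C(r_i, 2) ≥ 39·C(z/39, 2) = z(z − 39)/(2·39), giving z² − 39z − 39·85·84 ≤ 0 and hence z ≤ (1/2)[39 + √(1521 + 4·278460)] = (1/2)[39 + √1115361] ≈ (1/2)(39 + 1056.1065) = 547.5533.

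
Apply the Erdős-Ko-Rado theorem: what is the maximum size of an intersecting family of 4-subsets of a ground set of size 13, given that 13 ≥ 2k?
max |F| = C(12, 3) = 220

Erdős-Ko-Rado (1961): when n ≥ 2k, max |F| = C(n−1, k−1). The bound is attained by the star {A : i ∈ A} for any fixed i ∈ [n]. Here C(13−1, 4−1) = C(12, 3) = 220.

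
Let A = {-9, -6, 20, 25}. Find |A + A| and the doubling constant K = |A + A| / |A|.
K = |A + A| / |A| = 10/4 = 5/2

Enumerate A + A = {a + b : a, b ∈ A}. With |A| = 4, there are |A|^2 = 16 ordered sum pairs; collecting distinct values, A + A = {-18, -15, -12, 11, 14, 16, 19, 40, 45, 50}, so |A + A| = 10. Thus K = 10/4 = 5/2. For comparison, the minimum possible |A + A| over all 4-element sets is 2·4 − 1 = 7 (so min K = 7/4), attained only by arithmetic progressions.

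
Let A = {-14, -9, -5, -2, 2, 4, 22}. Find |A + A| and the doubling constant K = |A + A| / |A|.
K = |A + A| / |A| = 25/7

Enumerate A + A = {a + b : a, b ∈ A}. With |A| = 7, there are |A|^2 = 49 ordered sum pairs; collecting distinct values, A + A = {-28, -23, -19, -18, -16, -14, -12, -11, -10, -7, -5, -4, -3, -1, 0, 2, 4, 6, 8, 13, 17, 20, 24, 26, 44}, so |A + A| = 25. Thus K = 25/7. For comparison, the minimum possible |A + A| over all 7-element sets is 2·7 − 1 = 13 (so min K = 13/7), attained only by arithmetic progressions.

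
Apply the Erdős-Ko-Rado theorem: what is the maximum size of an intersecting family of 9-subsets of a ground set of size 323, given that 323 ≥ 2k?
max |F| = C(322, 8) = 2625820657641720

Erdős-Ko-Rado (1961): when n ≥ 2k, max |F| = C(n−1, k−1). The bound is attained by the star {A : i ∈ A} for any fixed i ∈ [n]. Here C(323−1, 9−1) = C(322, 8) = 2625820657641720.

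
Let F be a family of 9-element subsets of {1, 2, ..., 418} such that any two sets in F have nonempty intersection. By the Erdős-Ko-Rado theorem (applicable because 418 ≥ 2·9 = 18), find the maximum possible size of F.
max |F| = C(417, 8) = 21194845068522060

Erdős-Ko-Rado (1961): when n ≥ 2k, max |F| = C(n−1, k−1). The bound is attained by the star {A : i ∈ A} for any fixed i ∈ [n]. Here C(418−1, 9−1) = C(417, 8) = 21194845068522060.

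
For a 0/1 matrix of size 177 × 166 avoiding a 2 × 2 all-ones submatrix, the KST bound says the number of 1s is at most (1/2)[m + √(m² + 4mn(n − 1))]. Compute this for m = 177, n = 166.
z(177, 166; 2, 2) ≤ (1/2)[177 + √(177² + 4·177·166·165)] = (1/2)[177 + √19423449] = 2292.1021

Kővári–Sós–Turán: let r_1, ..., r_177 be the row sums and z = Σ r_i the total number of 1s. Each pair of columns can share at most one row with both entries 1 (else a 2×2 all-ones block appears), so Σ_i C(r_i, 2) ≤ C(166, 2) = 13695. By convexity Σ_i C(r_i, 2) ≥ 177·C(z/177, 2) = z(z − 177)/(2·177), giving z² − 177z − 177·166·165 ≤ 0 and hence z ≤ (1/2)[177 + √(31329 + 4·4848030)] = (1/2)[177 + √19423449] ≈ (1/2)(177 + 4407.2042) = 2292.1021.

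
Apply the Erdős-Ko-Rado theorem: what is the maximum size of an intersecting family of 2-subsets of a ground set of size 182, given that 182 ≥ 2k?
max |F| = C(181, 1) = 181

Erdős-Ko-Rado (1961): when n ≥ 2k, max |F| = C(n−1, k−1). The bound is attained by the star {A : i ∈ A} for any fixed i ∈ [n]. Here C(182−1, 2−1) = C(181, 1) = 181.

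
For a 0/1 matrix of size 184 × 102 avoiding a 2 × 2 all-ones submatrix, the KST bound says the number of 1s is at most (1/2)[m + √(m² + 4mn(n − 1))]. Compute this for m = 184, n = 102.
z(184, 102; 2, 2) ≤ (1/2)[184 + √(184² + 4·184·102·101)] = (1/2)[184 + √7616128] = 1471.8667

Kővári–Sós–Turán: let r_1, ..., r_184 be the row sums and z = Σ r_i the total number of 1s. Each pair of columns can share at most one row with both entries 1 (else a 2×2 all-ones block appears), so Σ_i C(r_i, 2) ≤ C(102, 2) = 5151. By convexity Σ_i C(r_i, 2) ≥ 184·C(z/184, 2) = z(z − 184)/(2·184), giving z² − 184z − 184·102·101 ≤ 0 and hence z ≤ (1/2)[184 + √(33856 + 4·1895568)] = (1/2)[184 + √7616128] ≈ (1/2)(184 + 2759.7333) = 1471.8667.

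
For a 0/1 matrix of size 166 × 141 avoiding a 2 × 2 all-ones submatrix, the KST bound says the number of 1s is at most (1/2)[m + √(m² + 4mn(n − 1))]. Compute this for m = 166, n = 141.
z(166, 141; 2, 2) ≤ (1/2)[166 + √(166² + 4·166·141·140)] = (1/2)[166 + √13134916] = 1895.1062

Kővári–Sós–Turán: let r_1, ..., r_166 be the row sums and z = Σ r_i the total number of 1s. Each pair of columns can share at most one row with both entries 1 (else a 2×2 all-ones block appears), so Σ_i C(r_i, 2) ≤ C(141, 2) = 9870. By convexity Σ_i C(r_i, 2) ≥ 166·C(z/166, 2) = z(z − 166)/(2·166), giving z² − 166z − 166·141·140 ≤ 0 and hence z ≤ (1/2)[166 + √(27556 + 4·3276840)] = (1/2)[166 + √13134916] ≈ (1/2)(166 + 3624.2125) = 1895.1062.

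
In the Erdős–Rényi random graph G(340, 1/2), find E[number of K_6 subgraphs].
E[# K_6] = C(340, 6) · (1/2)^C(6, 2) = 2052469935880 / 2^15 = 256558741985/4096 ≈ 62636411.617432

For each 6-subset S of vertices (there are C(340, 6) = 2052469935880 such S), let X_S = 1 if S induces a K_6 (all C(6, 2) = 15 edges present). Then P(X_S = 1) = (1/2)^15 = 1/32768. By linearity of expectation, E[# K_6] = C(340, 6) · (1/2)^15 = 2052469935880 / 32768 = 256558741985/4096 ≈ 62636411.617432.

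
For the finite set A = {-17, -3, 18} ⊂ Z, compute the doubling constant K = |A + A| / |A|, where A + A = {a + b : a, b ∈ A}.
K = |A + A| / |A| = 6/3 = 2

Enumerate A + A = {a + b : a, b ∈ A}. With |A| = 3, there are |A|^2 = 9 ordered sum pairs; collecting distinct values, A + A = {-34, -20, -6, 1, 15, 36}, so |A + A| = 6. Thus K = 6/3 = 2. For comparison, the minimum possible |A + A| over all 3-element sets is 2·3 − 1 = 5 (so min K = 5/3), attained only by arithmetic progressions.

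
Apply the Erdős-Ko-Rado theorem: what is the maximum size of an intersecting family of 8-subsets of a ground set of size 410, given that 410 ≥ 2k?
max |F| = C(409, 7) = 360757037528316

Erdős-Ko-Rado (1961): when n ≥ 2k, max |F| = C(n−1, k−1). The bound is attained by the star {A : i ∈ A} for any fixed i ∈ [n]. Here C(410−1, 8−1) = C(409, 7) = 360757037528316.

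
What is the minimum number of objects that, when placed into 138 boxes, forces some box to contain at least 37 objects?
n = (37 − 1)·138 + 1 = 4969

By the generalised pigeonhole principle, to guarantee some box contains ≥ r objects we need more than (r − 1) · k objects total. Threshold: n = (r − 1) · k + 1. With r = 37 and k = 138: n = 36 · 138 + 1 = 4968 + 1 = 4969. For n = 4968 = 36 · 138, we can put exactly 36 objects in every box, avoiding 37 in any single one — so 4969 is tight.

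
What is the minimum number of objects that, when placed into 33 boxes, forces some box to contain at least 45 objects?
n = (45 − 1)·33 + 1 = 1453

By the generalised pigeonhole principle, to guarantee some box contains ≥ r objects we need more than (r − 1) · k objects total. Threshold: n = (r − 1) · k + 1. With r = 45 and k = 33: n = 44 · 33 + 1 = 1452 + 1 = 1453. For n = 1452 = 44 · 33, we can put exactly 44 objects in every box, avoiding 45 in any single one — so 1453 is tight.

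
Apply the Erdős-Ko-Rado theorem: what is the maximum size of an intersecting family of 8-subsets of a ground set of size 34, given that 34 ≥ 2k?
max |F| = C(33, 7) = 4272048

The Erdős-Ko-Rado theorem states: for n ≥ 2k, an intersecting family of k-subsets of an n-element set has size at most C(n − 1, k − 1), with equality for 'star' families {A ⊆ [n] : |A| = k, i ∈ A} (fix an element i). For n = 34, k = 8: C(33, 7) = 4272048.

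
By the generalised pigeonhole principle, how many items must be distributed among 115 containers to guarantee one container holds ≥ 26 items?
n = (26 − 1)·115 + 1 = 2876

By the generalised pigeonhole principle, to guarantee some box contains ≥ r objects we need more than (r − 1) · k objects total. Threshold: n = (r − 1) · k + 1. With r = 26 and k = 115: n = 25 · 115 + 1 = 2875 + 1 = 2876. For n = 2875 = 25 · 115, we can put exactly 25 objects in every box, avoiding 26 in any single one — so 2876 is tight.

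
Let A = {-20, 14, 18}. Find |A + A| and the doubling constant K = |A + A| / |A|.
K = |A + A| / |A| = 6/3 = 2

Enumerate A + A = {a + b : a, b ∈ A}. With |A| = 3, there are |A|^2 = 9 ordered sum pairs; collecting distinct values, A + A = {-40, -6, -2, 28, 32, 36}, so |A + A| = 6. Thus K = 6/3 = 2. For comparison, the minimum possible |A + A| over all 3-element sets is 2·3 − 1 = 5 (so min K = 5/3), attained only by arithmetic progressions.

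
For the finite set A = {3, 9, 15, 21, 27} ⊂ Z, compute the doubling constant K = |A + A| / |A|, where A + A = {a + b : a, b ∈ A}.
K = |A + A| / |A| = 9/5

Enumerate A + A = {a + b : a, b ∈ A}. With |A| = 5, there are |A|^2 = 25 ordered sum pairs; collecting distinct values, A + A = {6, 12, 18, 24, 30, 36, 42, 48, 54}, so |A + A| = 9. Thus K = 9/5. Here |A + A| = 2|A| − 1 = 9, the minimum possible — so K = 9/5 is minimal, which holds iff A is an arithmetic progression.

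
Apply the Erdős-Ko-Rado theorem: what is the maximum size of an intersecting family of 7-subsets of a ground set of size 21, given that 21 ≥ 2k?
max |F| = C(20, 6) = 38760

Erdős-Ko-Rado (1961): when n ≥ 2k, max |F| = C(n−1, k−1). The bound is attained by the star {A : i ∈ A} for any fixed i ∈ [n]. Here C(21−1, 7−1) = C(20, 6) = 38760.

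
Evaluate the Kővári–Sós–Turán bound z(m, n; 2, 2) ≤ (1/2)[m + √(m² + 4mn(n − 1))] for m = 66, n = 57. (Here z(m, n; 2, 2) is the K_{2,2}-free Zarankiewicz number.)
z(66, 57; 2, 2) ≤ (1/2)[66 + √(66² + 4·66·57·56)] = (1/2)[66 + √847044] = 493.175

Kővári–Sós–Turán: let r_1, ..., r_66 be the row sums and z = Σ r_i the total number of 1s. Each pair of columns can share at most one row with both entries 1 (else a 2×2 all-ones block appears), so Σ_i C(r_i, 2) ≤ C(57, 2) = 1596. By convexity Σ_i C(r_i, 2) ≥ 66·C(z/66, 2) = z(z − 66)/(2·66), giving z² − 66z − 66·57·56 ≤ 0 and hence z ≤ (1/2)[66 + √(4356 + 4·210672)] = (1/2)[66 + √847044] ≈ (1/2)(66 + 920.3499) = 493.175.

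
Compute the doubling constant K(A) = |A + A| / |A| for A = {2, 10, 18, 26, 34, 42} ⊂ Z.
K = |A + A| / |A| = 11/6

Enumerate A + A = {a + b : a, b ∈ A}. With |A| = 6, there are |A|^2 = 36 ordered sum pairs; collecting distinct values, A + A = {4, 12, 20, 28, 36, 44, 52, 60, 68, 76, 84}, so |A + A| = 11. Thus K = 11/6. Here |A + A| = 2|A| − 1 = 11, the minimum possible — so K = 11/6 is minimal, which holds iff A is an arithmetic progression.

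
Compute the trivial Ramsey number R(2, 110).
R(2, 110) = 110

R(2, k) = k for all k ≥ 2: in a 2-colouring of K_k, either some edge is red (a red K_2) or all edges are blue (a blue K_k). And K_{109} coloured all-blue has no blue K_110, so R(2, 110) > 109. Hence R(2, 110) = 110.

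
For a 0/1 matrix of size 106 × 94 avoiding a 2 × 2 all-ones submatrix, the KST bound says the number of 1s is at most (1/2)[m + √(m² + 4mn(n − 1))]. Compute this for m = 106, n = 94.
z(106, 94; 2, 2) ≤ (1/2)[106 + √(106² + 4·106·94·93)] = (1/2)[106 + √3717844] = 1017.0856

Kővári–Sós–Turán: let r_1, ..., r_106 be the row sums and z = Σ r_i the total number of 1s. Each pair of columns can share at most one row with both entries 1 (else a 2×2 all-ones block appears), so Σ_i C(r_i, 2) ≤ C(94, 2) = 4371. By convexity Σ_i C(r_i, 2) ≥ 106·C(z/106, 2) = z(z − 106)/(2·106), giving z² − 106z − 106·94·93 ≤ 0 and hence z ≤ (1/2)[106 + √(11236 + 4·926652)] = (1/2)[106 + √3717844] ≈ (1/2)(106 + 1928.1712) = 1017.0856.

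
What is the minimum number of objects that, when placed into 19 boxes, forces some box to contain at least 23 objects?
n = (23 − 1)·19 + 1 = 419

By the generalised pigeonhole principle, to guarantee some box contains ≥ r objects we need more than (r − 1) · k objects total. Threshold: n = (r − 1) · k + 1. With r = 23 and k = 19: n = 22 · 19 + 1 = 418 + 1 = 419. For n = 418 = 22 · 19, we can put exactly 22 objects in every box, avoiding 23 in any single one — so 419 is tight.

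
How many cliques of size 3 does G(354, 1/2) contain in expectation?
E[# K_3] = C(354, 3) · (1/2)^C(3, 2) = 7331104 / 2^3 = 916388

For each 3-subset S of vertices (there are C(354, 3) = 7331104 such S), let X_S = 1 if S induces a K_3 (all C(3, 2) = 3 edges present). Then P(X_S = 1) = (1/2)^3 = 1/8. By linearity of expectation, E[# K_3] = C(354, 3) · (1/2)^3 = 7331104 / 8 = 916388.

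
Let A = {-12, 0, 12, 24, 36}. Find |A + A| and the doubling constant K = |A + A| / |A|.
K = |A + A| / |A| = 9/5

Enumerate A + A = {a + b : a, b ∈ A}. With |A| = 5, there are |A|^2 = 25 ordered sum pairs; collecting distinct values, A + A = {-24, -12, 0, 12, 24, 36, 48, 60, 72}, so |A + A| = 9. Thus K = 9/5. Here |A + A| = 2|A| − 1 = 9, the minimum possible — so K = 9/5 is minimal, which holds iff A is an arithmetic progression.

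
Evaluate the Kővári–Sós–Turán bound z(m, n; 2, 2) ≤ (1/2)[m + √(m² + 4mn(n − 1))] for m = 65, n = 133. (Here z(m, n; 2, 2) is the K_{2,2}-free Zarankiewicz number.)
z(65, 133; 2, 2) ≤ (1/2)[65 + √(65² + 4·65·133·132)] = (1/2)[65 + √4568785] = 1101.2358

Kővári–Sós–Turán: let r_1, ..., r_65 be the row sums and z = Σ r_i the total number of 1s. Each pair of columns can share at most one row with both entries 1 (else a 2×2 all-ones block appears), so Σ_i C(r_i, 2) ≤ C(133, 2) = 8778. By convexity Σ_i C(r_i, 2) ≥ 65·C(z/65, 2) = z(z − 65)/(2·65), giving z² − 65z − 65·133·132 ≤ 0 and hence z ≤ (1/2)[65 + √(4225 + 4·1141140)] = (1/2)[65 + √4568785] ≈ (1/2)(65 + 2137.4716) = 1101.2358.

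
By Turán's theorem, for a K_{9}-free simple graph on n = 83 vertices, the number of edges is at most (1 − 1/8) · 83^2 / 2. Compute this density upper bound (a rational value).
Turán density bound = (7/8) · 83^2/2 = 48223/16 ≈ 3013.9375

Turán's theorem: ex(n, K_{r+1}) is achieved by the complete r-partite Turán graph T(n, r) with parts as balanced as possible, and is at most (1 − 1/r) · n^2/2. For r = 8, n = 83: the density bound is (7/8) · 6889/2 = 48223/16 ≈ 3013.9375. The integer-valued extremum is e(T(83, 8)) = 3013, which is strictly less than the density bound 48223/16 since 8 ∤ 83 (the parts of T(83, 8) cannot all be equal).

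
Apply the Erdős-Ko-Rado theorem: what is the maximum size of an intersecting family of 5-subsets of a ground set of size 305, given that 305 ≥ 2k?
max |F| = C(304, 4) = 348881876

The Erdős-Ko-Rado theorem states: for n ≥ 2k, an intersecting family of k-subsets of an n-element set has size at most C(n − 1, k − 1), with equality for 'star' families {A ⊆ [n] : |A| = k, i ∈ A} (fix an element i). For n = 305, k = 5: C(304, 4) = 348881876.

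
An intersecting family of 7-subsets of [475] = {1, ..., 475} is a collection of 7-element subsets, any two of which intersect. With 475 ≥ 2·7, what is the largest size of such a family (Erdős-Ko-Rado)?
max |F| = C(474, 6) = 15259510148806

The Erdős-Ko-Rado theorem states: for n ≥ 2k, an intersecting family of k-subsets of an n-element set has size at most C(n − 1, k − 1), with equality for 'star' families {A ⊆ [n] : |A| = k, i ∈ A} (fix an element i). For n = 475, k = 7: C(474, 6) = 15259510148806.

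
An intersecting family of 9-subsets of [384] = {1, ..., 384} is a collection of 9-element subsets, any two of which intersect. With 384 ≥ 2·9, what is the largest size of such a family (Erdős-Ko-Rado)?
max |F| = C(383, 8) = 10668672672729201

The Erdős-Ko-Rado theorem states: for n ≥ 2k, an intersecting family of k-subsets of an n-element set has size at most C(n − 1, k − 1), with equality for 'star' families {A ⊆ [n] : |A| = k, i ∈ A} (fix an element i). For n = 384, k = 9: C(383, 8) = 10668672672729201.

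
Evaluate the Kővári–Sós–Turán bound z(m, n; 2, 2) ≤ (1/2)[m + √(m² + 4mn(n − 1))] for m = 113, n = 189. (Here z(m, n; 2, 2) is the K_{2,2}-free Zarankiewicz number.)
z(113, 189; 2, 2) ≤ (1/2)[113 + √(113² + 4·113·189·188)] = (1/2)[113 + √16073233] = 2061.0718

Kővári–Sós–Turán: let r_1, ..., r_113 be the row sums and z = Σ r_i the total number of 1s. Each pair of columns can share at most one row with both entries 1 (else a 2×2 all-ones block appears), so Σ_i C(r_i, 2) ≤ C(189, 2) = 17766. By convexity Σ_i C(r_i, 2) ≥ 113·C(z/113, 2) = z(z − 113)/(2·113), giving z² − 113z − 113·189·188 ≤ 0 and hence z ≤ (1/2)[113 + √(12769 + 4·4015116)] = (1/2)[113 + √16073233] ≈ (1/2)(113 + 4009.1437) = 2061.0718.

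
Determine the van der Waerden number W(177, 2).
W(177, 2) = 177 + 1 = 178

A 2-term AP is any pair of integers, so a monochromatic 2-AP exists iff some colour is used at least twice. With 177 colours, the colouring i ↦ i on {1, ..., 177} uses each colour once, avoiding any monochromatic pair, so W(177, 2) > 177. For {1, ..., 178}, pigeonhole forces two integers of the same colour, which form a monochromatic 2-AP. Hence W(177, 2) = 178.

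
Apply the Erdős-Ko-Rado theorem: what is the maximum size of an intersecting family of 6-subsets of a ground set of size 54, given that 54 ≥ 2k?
max |F| = C(53, 5) = 2869685

The Erdős-Ko-Rado theorem states: for n ≥ 2k, an intersecting family of k-subsets of an n-element set has size at most C(n − 1, k − 1), with equality for 'star' families {A ⊆ [n] : |A| = k, i ∈ A} (fix an element i). For n = 54, k = 6: C(53, 5) = 2869685.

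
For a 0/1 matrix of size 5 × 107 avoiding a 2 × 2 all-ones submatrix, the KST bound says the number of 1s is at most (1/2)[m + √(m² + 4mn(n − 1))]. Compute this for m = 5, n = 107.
z(5, 107; 2, 2) ≤ (1/2)[5 + √(5² + 4·5·107·106)] = (1/2)[5 + √226865] = 240.6517

Kővári–Sós–Turán: let r_1, ..., r_5 be the row sums and z = Σ r_i the total number of 1s. Each pair of columns can share at most one row with both entries 1 (else a 2×2 all-ones block appears), so Σ_i C(r_i, 2) ≤ C(107, 2) = 5671. By convexity Σ_i C(r_i, 2) ≥ 5·C(z/5, 2) = z(z − 5)/(2·5), giving z² − 5z − 5·107·106 ≤ 0 and hence z ≤ (1/2)[5 + √(25 + 4·56710)] = (1/2)[5 + √226865] ≈ (1/2)(5 + 476.3035) = 240.6517.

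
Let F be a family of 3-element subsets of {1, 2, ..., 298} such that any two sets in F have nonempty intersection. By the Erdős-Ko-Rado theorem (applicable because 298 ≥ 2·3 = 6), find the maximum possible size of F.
max |F| = C(297, 2) = 43956

The Erdős-Ko-Rado theorem states: for n ≥ 2k, an intersecting family of k-subsets of an n-element set has size at most C(n − 1, k − 1), with equality for 'star' families {A ⊆ [n] : |A| = k, i ∈ A} (fix an element i). For n = 298, k = 3: C(297, 2) = 43956.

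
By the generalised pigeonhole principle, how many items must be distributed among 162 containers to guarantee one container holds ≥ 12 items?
n = (12 − 1)·162 + 1 = 1783

By the generalised pigeonhole principle, to guarantee some box contains ≥ r objects we need more than (r − 1) · k objects total. Threshold: n = (r − 1) · k + 1. With r = 12 and k = 162: n = 11 · 162 + 1 = 1782 + 1 = 1783. For n = 1782 = 11 · 162, we can put exactly 11 objects in every box, avoiding 12 in any single one — so 1783 is tight.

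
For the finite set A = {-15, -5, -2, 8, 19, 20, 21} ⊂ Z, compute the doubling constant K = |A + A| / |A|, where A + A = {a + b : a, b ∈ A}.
K = |A + A| / |A| = 24/7

Enumerate A + A = {a + b : a, b ∈ A}. With |A| = 7, there are |A|^2 = 49 ordered sum pairs; collecting distinct values, A + A = {-30, -20, -17, -10, -7, -4, 3, 4, 5, 6, 14, 15, 16, 17, 18, 19, 27, 28, 29, 38, 39, 40, 41, 42}, so |A + A| = 24. Thus K = 24/7. For comparison, the minimum possible |A + A| over all 7-element sets is 2·7 − 1 = 13 (so min K = 13/7), attained only by arithmetic progressions.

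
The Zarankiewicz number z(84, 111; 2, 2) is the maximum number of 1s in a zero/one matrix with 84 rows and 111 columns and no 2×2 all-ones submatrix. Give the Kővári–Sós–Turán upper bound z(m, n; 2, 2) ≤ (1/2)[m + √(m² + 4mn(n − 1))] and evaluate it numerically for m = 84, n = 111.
z(84, 111; 2, 2) ≤ (1/2)[84 + √(84² + 4·84·111·110)] = (1/2)[84 + √4109616] = 1055.6094

Kővári–Sós–Turán: let r_1, ..., r_84 be the row sums and z = Σ r_i the total number of 1s. Each pair of columns can share at most one row with both entries 1 (else a 2×2 all-ones block appears), so Σ_i C(r_i, 2) ≤ C(111, 2) = 6105. By convexity Σ_i C(r_i, 2) ≥ 84·C(z/84, 2) = z(z − 84)/(2·84), giving z² − 84z − 84·111·110 ≤ 0 and hence z ≤ (1/2)[84 + √(7056 + 4·1025640)] = (1/2)[84 + √4109616] ≈ (1/2)(84 + 2027.2188) = 1055.6094.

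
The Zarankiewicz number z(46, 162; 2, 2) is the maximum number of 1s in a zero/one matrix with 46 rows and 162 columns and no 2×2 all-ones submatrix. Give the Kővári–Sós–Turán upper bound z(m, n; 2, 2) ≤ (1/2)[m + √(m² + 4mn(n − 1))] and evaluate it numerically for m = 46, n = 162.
z(46, 162; 2, 2) ≤ (1/2)[46 + √(46² + 4·46·162·161)] = (1/2)[46 + √4801204] = 1118.5825

Kővári–Sós–Turán: let r_1, ..., r_46 be the row sums and z = Σ r_i the total number of 1s. Each pair of columns can share at most one row with both entries 1 (else a 2×2 all-ones block appears), so Σ_i C(r_i, 2) ≤ C(162, 2) = 13041. By convexity Σ_i C(r_i, 2) ≥ 46·C(z/46, 2) = z(z − 46)/(2·46), giving z² − 46z − 46·162·161 ≤ 0 and hence z ≤ (1/2)[46 + √(2116 + 4·1199772)] = (1/2)[46 + √4801204] ≈ (1/2)(46 + 2191.165) = 1118.5825.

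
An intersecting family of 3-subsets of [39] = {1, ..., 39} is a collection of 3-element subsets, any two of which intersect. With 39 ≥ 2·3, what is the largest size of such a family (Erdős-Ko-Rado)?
max |F| = C(38, 2) = 703

The Erdős-Ko-Rado theorem states: for n ≥ 2k, an intersecting family of k-subsets of an n-element set has size at most C(n − 1, k − 1), with equality for 'star' families {A ⊆ [n] : |A| = k, i ∈ A} (fix an element i). For n = 39, k = 3: C(38, 2) = 703.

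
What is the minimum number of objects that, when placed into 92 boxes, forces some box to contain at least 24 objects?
n = (24 − 1)·92 + 1 = 2117

By the generalised pigeonhole principle, to guarantee some box contains ≥ r objects we need more than (r − 1) · k objects total. Threshold: n = (r − 1) · k + 1. With r = 24 and k = 92: n = 23 · 92 + 1 = 2116 + 1 = 2117. For n = 2116 = 23 · 92, we can put exactly 23 objects in every box, avoiding 24 in any single one — so 2117 is tight.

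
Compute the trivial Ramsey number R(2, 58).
R(2, 58) = 58

R(2, k) = k for all k ≥ 2: in a 2-colouring of K_k, either some edge is red (a red K_2) or all edges are blue (a blue K_k). And K_{57} coloured all-blue has no blue K_58, so R(2, 58) > 57. Hence R(2, 58) = 58.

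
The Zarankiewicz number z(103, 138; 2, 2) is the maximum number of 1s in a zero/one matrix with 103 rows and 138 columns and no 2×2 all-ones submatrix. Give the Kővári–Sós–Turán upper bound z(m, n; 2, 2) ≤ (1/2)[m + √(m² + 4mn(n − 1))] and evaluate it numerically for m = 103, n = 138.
z(103, 138; 2, 2) ≤ (1/2)[103 + √(103² + 4·103·138·137)] = (1/2)[103 + √7799881] = 1447.9134

Kővári–Sós–Turán: let r_1, ..., r_103 be the row sums and z = Σ r_i the total number of 1s. Each pair of columns can share at most one row with both entries 1 (else a 2×2 all-ones block appears), so Σ_i C(r_i, 2) ≤ C(138, 2) = 9453. By convexity Σ_i C(r_i, 2) ≥ 103·C(z/103, 2) = z(z − 103)/(2·103), giving z² − 103z − 103·138·137 ≤ 0 and hence z ≤ (1/2)[103 + √(10609 + 4·1947318)] = (1/2)[103 + √7799881] ≈ (1/2)(103 + 2792.8267) = 1447.9134.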